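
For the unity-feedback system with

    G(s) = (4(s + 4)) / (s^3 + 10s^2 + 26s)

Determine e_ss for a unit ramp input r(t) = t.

G(s) has one pole at the origin.
This is a Type 1 system. Kv = lim_{s→0} s·G(s) = 16/26 = 8/13.
e_ss = 1/Kv = 1/(8/13) = 13/8 ≈ 1.625.

e_ss = 1.625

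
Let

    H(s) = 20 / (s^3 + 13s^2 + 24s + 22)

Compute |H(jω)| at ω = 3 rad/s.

Substitute s = j3: numerator = 20, denominator = -95 + j45.
|H(j3)| = |20| / |-95 + j45| = 20 / 105.12 ≈ 0.1903.

|H(j3)| ≈ 0.1903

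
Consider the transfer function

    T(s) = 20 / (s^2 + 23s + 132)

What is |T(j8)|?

|T(j8)| ≈ 0.1020

Substitute s = j8: numerator = 20, denominator = 68 + j184.
|T(j8)| = |20| / |68 + j184| = 20 / 196.16 ≈ 0.1020.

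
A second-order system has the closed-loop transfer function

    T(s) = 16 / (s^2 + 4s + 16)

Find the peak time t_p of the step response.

Comparing s^2 + 4s + 16 to s^2 + 2ζωₙs + ωₙ²: ωₙ = 4 rad/s and ζ = 4/(2·4) = 0.5.
ζωₙ = 4/2 = 2, so ω_d = ωₙ√(1−ζ²) = √(ωₙ² − (ζωₙ)²) = √(16 − 2²) = √12 ≈ 3.464 rad/s.
t_p = π/ω_d = π/3.464 ≈ 0.9069 s.

t_p ≈ 0.9069 s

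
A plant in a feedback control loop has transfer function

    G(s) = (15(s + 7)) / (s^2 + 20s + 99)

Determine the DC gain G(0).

G(0) = 35/33 ≈ 1.061

Set s = 0: G(0) = (105) / (99) = 35/33.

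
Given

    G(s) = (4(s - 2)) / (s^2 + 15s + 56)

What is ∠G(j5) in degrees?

∠G(j5) ≈ 44.26°

At s = j5: numerator = -8 + j20, denominator = 31 + j75.
∠G = ∠num − ∠den = 111.80° − (67.543°) = 44.26°.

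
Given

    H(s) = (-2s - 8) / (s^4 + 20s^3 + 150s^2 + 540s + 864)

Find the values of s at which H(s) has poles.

s = -3 + 3j, -3 - 3j, -8, -6

The poles are the roots of the denominator s^4 + 20s^3 + 150s^2 + 540s + 864 = 0.
Trying s = -8: the polynomial evaluates to 0, so (s + 8) is a factor.
Dividing out leaves s^3 + 12s^2 + 54s + 108 = 0.
This factors further as (s^2 + 6s + 18)(s + 6) = 0.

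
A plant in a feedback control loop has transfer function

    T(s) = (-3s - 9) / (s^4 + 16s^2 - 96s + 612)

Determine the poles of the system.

The poles are the roots of the denominator s^4 + 16s^2 - 96s + 612 = 0.
No real roots exist; factor into two real quadratics: (s^2 - 6s + 18)(s^2 + 6s + 34) = 0.
Each quadratic gives a conjugate pair via the quadratic formula.

s = 3 ± 3j, -3 ± 5j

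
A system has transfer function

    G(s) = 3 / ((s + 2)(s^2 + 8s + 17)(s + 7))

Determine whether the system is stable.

stable

The poles can be read from the denominator factors: s = -2, -4 + j, -4 - j, -7.
Since all poles lie strictly in the left half-plane, the system is stable.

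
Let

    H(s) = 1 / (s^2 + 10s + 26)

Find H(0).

H(0) = 1/26 ≈ 0.03846

Set s = 0: H(0) = (1) / (26) = 1/26.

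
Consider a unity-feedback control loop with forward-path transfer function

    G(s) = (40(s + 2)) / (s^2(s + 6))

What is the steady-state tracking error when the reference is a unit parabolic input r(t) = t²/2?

e_ss = 0.07500

G(s) has 2 poles at the origin.
This is a Type 2 system. Ka = lim_{s→0} s^2·G(s) = 80/6 = 40/3.
e_ss = 1/Ka = 1/(40/3) = 3/40 ≈ 0.07500.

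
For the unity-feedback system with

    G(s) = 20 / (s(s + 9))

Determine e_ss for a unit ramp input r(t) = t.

G(s) has one pole at the origin.
This is a Type 1 system. Kv = lim_{s→0} s·G(s) = 20/9.
e_ss = 1/Kv = 1/(20/9) = 9/20 ≈ 0.4500.

e_ss = 0.4500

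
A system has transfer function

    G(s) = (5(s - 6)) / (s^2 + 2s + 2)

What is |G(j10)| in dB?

|G(j10)|_dB ≈ -4.69 dB

Substitute s = j10: numerator = -30 + j50, denominator = -98 + j20.
|G(j10)| = |-30 + j50| / |-98 + j20| = 58.310 / 100.02 ≈ 0.5830.
In decibels: 20·log₁₀(0.5830) ≈ -4.69 dB.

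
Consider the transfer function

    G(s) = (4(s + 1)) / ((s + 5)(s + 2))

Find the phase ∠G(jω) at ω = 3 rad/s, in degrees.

∠G(j3) ≈ -15.71°

At s = j3: numerator = 4 + j12, denominator = 1 + j21.
∠G = ∠num − ∠den = 71.565° − (87.274°) = -15.71°.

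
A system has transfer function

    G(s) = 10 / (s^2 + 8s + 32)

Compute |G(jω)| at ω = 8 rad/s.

Substitute s = j8: numerator = 10, denominator = -32 + j64.
|G(j8)| = |10| / |-32 + j64| = 10 / 71.554 ≈ 0.1398.

|G(j8)| ≈ 0.1398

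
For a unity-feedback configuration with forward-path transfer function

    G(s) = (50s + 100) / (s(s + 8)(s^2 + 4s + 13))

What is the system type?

Type 1

The denominator has 1 factor of s at the origin (free integrator), so this is a Type 1 system.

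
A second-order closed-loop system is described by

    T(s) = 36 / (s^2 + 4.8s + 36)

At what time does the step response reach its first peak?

Comparing s^2 + 4.8s + 36 to s^2 + 2ζωₙs + ωₙ²: ωₙ = 6 rad/s and ζ = 4.8/(2·6) = 0.4.
ζωₙ = 4.8/2 = 2.4, so ω_d = ωₙ√(1−ζ²) = √(ωₙ² − (ζωₙ)²) = √(36 − 2.4²) = √30.24 ≈ 5.499 rad/s.
t_p = π/ω_d = π/5.499 ≈ 0.5713 s.

t_p ≈ 0.5713 s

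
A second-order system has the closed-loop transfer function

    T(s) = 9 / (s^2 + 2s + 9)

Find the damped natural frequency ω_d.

Comparing s^2 + 2s + 9 to s^2 + 2ζωₙs + ωₙ²: ωₙ = 3 rad/s and ζ = 2/(2·3) ≈ 0.3333.
ζωₙ = 2/2 = 1, so ω_d = ωₙ√(1−ζ²) = √(ωₙ² − (ζωₙ)²) = √(9 − 1²) = √8 ≈ 2.828 rad/s.

ω_d ≈ 2.828 rad/s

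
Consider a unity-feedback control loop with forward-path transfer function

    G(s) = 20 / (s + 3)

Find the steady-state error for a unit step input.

e_ss = 0.1304

G(s) has no poles at the origin.
This is a Type 0 system. Kp = lim_{s→0} G(s) = 20/3.
e_ss = 1/(1 + Kp) = 1/(1 + 20/3) = 3/23 ≈ 0.1304.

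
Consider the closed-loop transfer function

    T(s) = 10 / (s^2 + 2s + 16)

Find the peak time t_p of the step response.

Comparing s^2 + 2s + 16 to s^2 + 2ζωₙs + ωₙ²: ωₙ = 4 rad/s and ζ = 2/(2·4) = 0.25.
ζωₙ = 2/2 = 1, so ω_d = ωₙ√(1−ζ²) = √(ωₙ² − (ζωₙ)²) = √(16 − 1²) = √15 ≈ 3.873 rad/s.
t_p = π/ω_d = π/3.873 ≈ 0.8112 s.

t_p ≈ 0.8112 s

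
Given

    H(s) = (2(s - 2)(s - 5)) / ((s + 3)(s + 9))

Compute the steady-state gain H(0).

H(0) = 20/27 ≈ 0.7407

At s = 0 each factor (s + a) contributes a and each (s^2 + bs + c) contributes c.
H(0) = 2·(-2) · (-5) / ((3) · (9)) = 20/27 = 20/27.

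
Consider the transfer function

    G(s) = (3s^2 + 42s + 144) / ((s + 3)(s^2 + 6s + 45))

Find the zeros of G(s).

s = -8, -6

Set the numerator to zero: 3s^2 + 42s + 144 = 0, i.e. 3·(s^2 + 14s + 48) = 0.
Factoring: (s + 8)(s + 6) = 0.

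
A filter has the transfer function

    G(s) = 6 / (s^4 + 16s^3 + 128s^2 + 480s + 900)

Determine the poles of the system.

The poles are the roots of the denominator s^4 + 16s^3 + 128s^2 + 480s + 900 = 0.
No real roots exist; factor into two real quadratics: (s^2 + 10s + 50)(s^2 + 6s + 18) = 0.
Each quadratic gives a conjugate pair via the quadratic formula.

s = -5 + 5j, -5 - 5j, -3 + 3j, -3 - 3j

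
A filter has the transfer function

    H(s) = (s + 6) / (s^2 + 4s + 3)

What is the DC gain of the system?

Set s = 0: H(0) = (6) / (3) = 2.

H(0) = 2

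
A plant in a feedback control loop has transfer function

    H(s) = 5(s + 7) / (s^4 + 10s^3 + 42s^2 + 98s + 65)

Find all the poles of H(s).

The poles are the roots of the denominator s^4 + 10s^3 + 42s^2 + 98s + 65 = 0.
Trying s = -1: the polynomial evaluates to 0, so (s + 1) is a factor.
Dividing out leaves s^3 + 9s^2 + 33s + 65 = 0.
This factors further as (s^2 + 4s + 13)(s + 5) = 0.

s = -2 ± 3j, -1, -5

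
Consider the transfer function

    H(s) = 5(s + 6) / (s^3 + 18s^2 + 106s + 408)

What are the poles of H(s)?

s = -3 ± 5j, -12

The poles are the roots of the denominator s^3 + 18s^2 + 106s + 408 = 0.
Trying s = -12: the polynomial evaluates to 0, so (s + 12) is a factor.
Dividing out leaves s^2 + 6s + 34 = 0.
The quadratic formula then gives s = -3 ± 5j.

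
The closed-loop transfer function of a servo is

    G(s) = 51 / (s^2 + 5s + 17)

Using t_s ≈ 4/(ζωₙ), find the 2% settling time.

Comparing s^2 + 5s + 17 to s^2 + 2ζωₙs + ωₙ²: ωₙ = √17 ≈ 4.123 rad/s and ζ = 5/(2·√17) ≈ 0.6063.
ζωₙ = 5/2 = 2.5, so t_s ≈ 4/(ζωₙ) = 4/2.5 = 1.600 s.

t_s ≈ 1.600 s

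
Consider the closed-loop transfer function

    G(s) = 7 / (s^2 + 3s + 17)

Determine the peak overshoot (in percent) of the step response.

%OS ≈ 29.3%

Comparing s^2 + 3s + 17 to s^2 + 2ζωₙs + ωₙ²: ωₙ = √17 ≈ 4.123 rad/s and ζ = 3/(2·√17) ≈ 0.3638.
%OS = 100·exp(−πζ/√(1−ζ²)) = 100·exp(−π·0.3638/√(1−0.3638²)) ≈ 29.3%.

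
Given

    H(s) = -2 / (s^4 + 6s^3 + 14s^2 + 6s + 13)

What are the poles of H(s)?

The poles are the roots of the denominator s^4 + 6s^3 + 14s^2 + 6s + 13 = 0.
No real roots exist; factor into two real quadratics: (s^2 + 1)(s^2 + 6s + 13) = 0.
Each quadratic gives a conjugate pair via the quadratic formula.

s = j, -j, -3 + 2j, -3 - 2j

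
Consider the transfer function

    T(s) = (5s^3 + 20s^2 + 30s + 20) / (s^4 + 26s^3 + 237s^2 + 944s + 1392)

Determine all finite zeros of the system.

s = -1 ± j, -2

Set the numerator to zero: 5s^3 + 20s^2 + 30s + 20 = 0, i.e. 5·(s^3 + 4s^2 + 6s + 4) = 0.
Factoring: (s^2 + 2s + 2)(s + 2) = 0.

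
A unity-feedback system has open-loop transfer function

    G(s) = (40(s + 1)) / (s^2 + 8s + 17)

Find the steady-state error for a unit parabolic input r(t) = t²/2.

G(s) has no poles at the origin.
This is a Type 0 system; Ka = lim_{s→0} s^2·G(s) = 0, so the steady-state error for a parabola input is infinite.

e_ss = ∞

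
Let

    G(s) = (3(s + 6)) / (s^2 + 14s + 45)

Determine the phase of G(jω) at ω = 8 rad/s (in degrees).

∠G(j8) ≈ -46.50°

At s = j8: numerator = 18 + j24, denominator = -19 + j112.
∠G = ∠num − ∠den = 53.130° − (99.628°) = -46.50°.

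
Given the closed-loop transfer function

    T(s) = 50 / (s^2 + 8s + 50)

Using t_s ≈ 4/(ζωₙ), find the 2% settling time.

Comparing s^2 + 8s + 50 to s^2 + 2ζωₙs + ωₙ²: ωₙ = √50 ≈ 7.071 rad/s and ζ = 8/(2·√50) ≈ 0.5657.
ζωₙ = 8/2 = 4, so t_s ≈ 4/(ζωₙ) = 4/4 = 1 s.

t_s ≈ 1 s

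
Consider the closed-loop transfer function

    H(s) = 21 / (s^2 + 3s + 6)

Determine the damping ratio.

ζ ≈ 0.6124

Compare the denominator to the standard form s^2 + 2ζωₙs + ωₙ².
ωₙ² = 6, so ωₙ = √6 ≈ 2.449 rad/s.
2ζωₙ = 3, so ζ = 3/(2·√6) ≈ 0.6124.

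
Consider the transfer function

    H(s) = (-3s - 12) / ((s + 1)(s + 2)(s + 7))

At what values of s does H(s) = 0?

s = -4

Set the numerator to zero: -3s - 12 = 0, i.e. -3·(s + 4) = 0.
So s = -4.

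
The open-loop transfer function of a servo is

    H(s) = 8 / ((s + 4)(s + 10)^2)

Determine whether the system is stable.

stable

The poles can be read from the denominator factors: s = -4, -10, -10.
Since all poles lie strictly in the left half-plane, the system is stable.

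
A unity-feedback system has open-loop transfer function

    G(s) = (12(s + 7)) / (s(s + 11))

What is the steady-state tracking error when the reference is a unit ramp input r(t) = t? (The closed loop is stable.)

G(s) has one pole at the origin.
This is a Type 1 system. Kv = lim_{s→0} s·G(s) = 84/11.
e_ss = 1/Kv = 1/(84/11) = 11/84 ≈ 0.1310.

e_ss = 0.1310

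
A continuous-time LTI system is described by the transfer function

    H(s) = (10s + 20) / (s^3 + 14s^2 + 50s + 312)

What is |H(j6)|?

Substitute s = j6: numerator = 20 + j60, denominator = -192 + j84.
|H(j6)| = |20 + j60| / |-192 + j84| = 63.246 / 209.57 ≈ 0.3018.

|H(j6)| ≈ 0.3018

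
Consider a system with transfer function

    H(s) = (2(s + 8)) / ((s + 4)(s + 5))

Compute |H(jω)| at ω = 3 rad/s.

Substitute s = j3: numerator = 16 + j6, denominator = 11 + j27.
|H(j3)| = |16 + j6| / |11 + j27| = 17.088 / 29.155 ≈ 0.5861.

|H(j3)| ≈ 0.5861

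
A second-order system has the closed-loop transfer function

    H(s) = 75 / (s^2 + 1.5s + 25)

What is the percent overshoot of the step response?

Comparing s^2 + 1.5s + 25 to s^2 + 2ζωₙs + ωₙ²: ωₙ = 5 rad/s and ζ = 1.5/(2·5) = 0.15.
%OS = 100·exp(−πζ/√(1−ζ²)) = 100·exp(−π·0.15/√(1−0.15²)) ≈ 62.1%.

%OS ≈ 62.1%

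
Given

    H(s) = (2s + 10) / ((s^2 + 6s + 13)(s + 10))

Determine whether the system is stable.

stable

The poles can be read from the denominator factors: s = -3 ± 2j, -10.
Since all poles lie strictly in the left half-plane, the system is stable.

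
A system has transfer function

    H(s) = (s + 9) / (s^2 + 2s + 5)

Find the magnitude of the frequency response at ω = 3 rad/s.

Substitute s = j3: numerator = 9 + j3, denominator = -4 + j6.
|H(j3)| = |9 + j3| / |-4 + j6| = 9.4868 / 7.2111 ≈ 1.316.

|H(j3)| ≈ 1.316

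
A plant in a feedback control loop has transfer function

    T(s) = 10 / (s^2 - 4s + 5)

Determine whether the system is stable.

unstable

The poles can be read from the denominator factors: s = 2 + j, 2 - j.
Since the pole(s) at s = 2 + j, 2 - j lie in the right half-plane, the system is unstable.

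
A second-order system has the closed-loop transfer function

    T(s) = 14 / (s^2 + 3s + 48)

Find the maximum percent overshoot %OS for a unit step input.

Comparing s^2 + 3s + 48 to s^2 + 2ζωₙs + ωₙ²: ωₙ = √48 ≈ 6.928 rad/s and ζ = 3/(2·√48) ≈ 0.2165.
%OS = 100·exp(−πζ/√(1−ζ²)) = 100·exp(−π·0.2165/√(1−0.2165²)) ≈ 49.8%.

%OS ≈ 49.8%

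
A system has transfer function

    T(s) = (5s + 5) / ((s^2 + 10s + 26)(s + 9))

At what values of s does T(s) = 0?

s = -1

Set the numerator to zero: 5s + 5 = 0, i.e. 5·(s + 1) = 0.
So s = -1.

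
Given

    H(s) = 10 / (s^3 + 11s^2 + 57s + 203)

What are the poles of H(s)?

The poles are the roots of the denominator s^3 + 11s^2 + 57s + 203 = 0.
Trying s = -7: the polynomial evaluates to 0, so (s + 7) is a factor.
Dividing out leaves s^2 + 4s + 29 = 0.
The quadratic formula then gives s = -2 ± 5j.

s = -2 + 5j, -2 - 5j, -7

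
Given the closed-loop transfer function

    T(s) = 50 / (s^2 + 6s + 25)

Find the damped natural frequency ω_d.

ω_d = 4 rad/s

Comparing s^2 + 6s + 25 to s^2 + 2ζωₙs + ωₙ²: ωₙ = 5 rad/s and ζ = 6/(2·5) = 0.6.
ζωₙ = 6/2 = 3, so ω_d = ωₙ√(1−ζ²) = √(ωₙ² − (ζωₙ)²) = √(25 − 3²) = √16 = 4 rad/s.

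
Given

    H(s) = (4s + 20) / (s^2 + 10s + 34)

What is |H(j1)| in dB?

|H(j1)|_dB ≈ -4.56 dB

Substitute s = j1: numerator = 20 + j4, denominator = 33 + j10.
|H(j1)| = |20 + j4| / |33 + j10| = 20.396 / 34.482 ≈ 0.5915.
In decibels: 20·log₁₀(0.5915) ≈ -4.56 dB.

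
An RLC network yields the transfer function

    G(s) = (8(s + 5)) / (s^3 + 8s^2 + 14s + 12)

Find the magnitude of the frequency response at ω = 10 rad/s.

Substitute s = j10: numerator = 40 + j80, denominator = -788 - j860.
|G(j10)| = |40 + j80| / |-788 - j860| = 89.443 / 1166.4 ≈ 0.07668.

|G(j10)| ≈ 0.07668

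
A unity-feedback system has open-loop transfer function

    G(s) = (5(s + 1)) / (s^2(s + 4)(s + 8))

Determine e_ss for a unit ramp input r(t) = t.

G(s) has 2 poles at the origin.
This is a Type 2 system; for a ramp input the steady-state error is zero.

e_ss = 0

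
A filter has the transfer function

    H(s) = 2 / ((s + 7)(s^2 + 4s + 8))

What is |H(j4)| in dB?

Substitute s = j4: numerator = 2, denominator = -120 + j80.
|H(j4)| = |2| / |-120 + j80| = 2 / 144.22 ≈ 0.01387.
In decibels: 20·log₁₀(0.01387) ≈ -37.2 dB.

|H(j4)|_dB ≈ -37.2 dB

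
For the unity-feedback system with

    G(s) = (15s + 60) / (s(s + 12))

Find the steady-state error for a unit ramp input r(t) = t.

G(s) has one pole at the origin.
This is a Type 1 system. Kv = lim_{s→0} s·G(s) = 60/12 = 5.
e_ss = 1/Kv = 1/(5) = 1/5 ≈ 0.2000.

e_ss = 0.2000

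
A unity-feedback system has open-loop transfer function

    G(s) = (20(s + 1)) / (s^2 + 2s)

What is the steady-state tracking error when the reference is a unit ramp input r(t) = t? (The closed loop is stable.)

e_ss = 0.1000

G(s) has one pole at the origin.
This is a Type 1 system. Kv = lim_{s→0} s·G(s) = 20/2 = 10.
e_ss = 1/Kv = 1/(10) = 1/10 ≈ 0.1000.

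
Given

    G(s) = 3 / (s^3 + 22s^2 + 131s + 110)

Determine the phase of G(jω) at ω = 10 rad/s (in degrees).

∠G(j10) ≈ -171.6°

At s = j10: numerator = 3, denominator = -2090 + j310.
∠G = ∠num − ∠den = 0° − (171.56°) = -171.6°.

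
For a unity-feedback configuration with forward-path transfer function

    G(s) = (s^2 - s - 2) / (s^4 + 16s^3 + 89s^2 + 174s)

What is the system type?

Factor s from the denominator: s^4 + 16s^3 + 89s^2 + 174s = s·(s^3 + 16s^2 + 89s + 174).
There is 1 pole at the origin, so the system is Type 1.

Type 1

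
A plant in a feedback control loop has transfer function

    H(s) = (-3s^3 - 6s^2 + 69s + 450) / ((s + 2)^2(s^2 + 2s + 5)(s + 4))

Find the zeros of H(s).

Set the numerator to zero: -3s^3 - 6s^2 + 69s + 450 = 0, i.e. -3·(s^3 + 2s^2 - 23s - 150) = 0.
Factoring: (s^2 + 8s + 25)(s - 6) = 0.

s = -4 ± 3j, 6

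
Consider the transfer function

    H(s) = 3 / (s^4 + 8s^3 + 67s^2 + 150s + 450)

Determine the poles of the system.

The poles are the roots of the denominator s^4 + 8s^3 + 67s^2 + 150s + 450 = 0.
No real roots exist; factor into two real quadratics: (s^2 + 6s + 45)(s^2 + 2s + 10) = 0.
Each quadratic gives a conjugate pair via the quadratic formula.

s = -3 ± 6j, -1 ± 3j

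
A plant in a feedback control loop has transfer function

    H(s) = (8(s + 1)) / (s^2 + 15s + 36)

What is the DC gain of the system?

H(0) = 2/9 ≈ 0.2222

Set s = 0: H(0) = (8) / (36) = 2/9.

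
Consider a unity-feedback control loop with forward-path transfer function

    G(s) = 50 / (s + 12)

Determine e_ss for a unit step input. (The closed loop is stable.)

G(s) has no poles at the origin.
This is a Type 0 system. Kp = lim_{s→0} G(s) = 50/12 = 25/6.
e_ss = 1/(1 + Kp) = 1/(1 + 25/6) = 6/31 ≈ 0.1935.

e_ss = 0.1935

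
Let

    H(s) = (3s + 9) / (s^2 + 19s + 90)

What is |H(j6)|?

Substitute s = j6: numerator = 9 + j18, denominator = 54 + j114.
|H(j6)| = |9 + j18| / |54 + j114| = 20.125 / 126.14 ≈ 0.1595.

|H(j6)| ≈ 0.1595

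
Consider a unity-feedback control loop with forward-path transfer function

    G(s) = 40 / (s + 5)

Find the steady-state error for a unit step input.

e_ss = 0.1111

G(s) has no poles at the origin.
This is a Type 0 system. Kp = lim_{s→0} G(s) = 40/5 = 8.
e_ss = 1/(1 + Kp) = 1/(1 + 8) = 1/9 ≈ 0.1111.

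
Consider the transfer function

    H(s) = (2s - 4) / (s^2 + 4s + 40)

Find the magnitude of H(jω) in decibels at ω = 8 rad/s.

Substitute s = j8: numerator = -4 + j16, denominator = -24 + j32.
|H(j8)| = |-4 + j16| / |-24 + j32| = 16.492 / 40 ≈ 0.4123.
In decibels: 20·log₁₀(0.4123) ≈ -7.70 dB.

|H(j8)|_dB ≈ -7.70 dB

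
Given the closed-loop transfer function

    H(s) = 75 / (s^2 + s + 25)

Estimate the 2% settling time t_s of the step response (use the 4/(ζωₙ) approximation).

Comparing s^2 + s + 25 to s^2 + 2ζωₙs + ωₙ²: ωₙ = 5 rad/s and ζ = 1/(2·5) = 0.1.
ζωₙ = 1/2 = 0.5, so t_s ≈ 4/(ζωₙ) = 4/0.5 = 8 s.

t_s ≈ 8 s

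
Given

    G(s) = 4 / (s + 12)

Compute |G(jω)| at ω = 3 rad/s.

Substitute s = j3: numerator = 4, denominator = 12 + j3.
|G(j3)| = |4| / |12 + j3| = 4 / 12.369 ≈ 0.3234.

|G(j3)| ≈ 0.3234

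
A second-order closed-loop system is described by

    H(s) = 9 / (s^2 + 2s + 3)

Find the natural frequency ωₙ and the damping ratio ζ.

ωₙ ≈ 1.732 rad/s, ζ ≈ 0.5774

Compare the denominator to the standard form s^2 + 2ζωₙs + ωₙ².
ωₙ² = 3, so ωₙ = √3 ≈ 1.732 rad/s.
2ζωₙ = 2, so ζ = 2/(2·√3) ≈ 0.5774.
With ζ = 0.5774 the response is underdamped.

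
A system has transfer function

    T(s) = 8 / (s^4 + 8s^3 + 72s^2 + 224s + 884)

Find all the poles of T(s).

The poles are the roots of the denominator s^4 + 8s^3 + 72s^2 + 224s + 884 = 0.
No real roots exist; factor into two real quadratics: (s^2 + 6s + 34)(s^2 + 2s + 26) = 0.
Each quadratic gives a conjugate pair via the quadratic formula.

s = -3 + 5j, -3 - 5j, -1 + 5j, -1 - 5j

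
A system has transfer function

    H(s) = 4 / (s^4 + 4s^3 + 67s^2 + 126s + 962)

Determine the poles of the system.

s = -1 + 6j, -1 - 6j, -1 + 5j, -1 - 5j

The poles are the roots of the denominator s^4 + 4s^3 + 67s^2 + 126s + 962 = 0.
No real roots exist; factor into two real quadratics: (s^2 + 2s + 37)(s^2 + 2s + 26) = 0.
Each quadratic gives a conjugate pair via the quadratic formula.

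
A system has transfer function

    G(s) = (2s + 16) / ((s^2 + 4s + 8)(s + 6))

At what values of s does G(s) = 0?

s = -8

Set the numerator to zero: 2s + 16 = 0, i.e. 2·(s + 8) = 0.
So s = -8.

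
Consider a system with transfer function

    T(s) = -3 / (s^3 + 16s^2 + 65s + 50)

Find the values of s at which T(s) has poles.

The poles are the roots of the denominator s^3 + 16s^2 + 65s + 50 = 0.
Trying s = -5: the polynomial evaluates to 0, so (s + 5) is a factor.
Dividing out leaves s^2 + 11s + 10 = 0.
Factoring the quadratic: (s + 1)(s + 10) = 0.

s = -5, -1, -10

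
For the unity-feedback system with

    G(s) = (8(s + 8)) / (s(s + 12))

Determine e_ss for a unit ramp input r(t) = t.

G(s) has one pole at the origin.
This is a Type 1 system. Kv = lim_{s→0} s·G(s) = 64/12 = 16/3.
e_ss = 1/Kv = 1/(16/3) = 3/16 ≈ 0.1875.

e_ss = 0.1875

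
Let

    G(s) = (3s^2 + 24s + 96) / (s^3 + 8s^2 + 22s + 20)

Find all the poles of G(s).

The poles are the roots of the denominator s^3 + 8s^2 + 22s + 20 = 0.
Trying s = -2: the polynomial evaluates to 0, so (s + 2) is a factor.
Dividing out leaves s^2 + 6s + 10 = 0.
The quadratic formula then gives s = -3 ± 1j.

s = -3 ± j, -2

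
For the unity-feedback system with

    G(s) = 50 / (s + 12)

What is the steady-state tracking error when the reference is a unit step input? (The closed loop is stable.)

G(s) has no poles at the origin.
This is a Type 0 system. Kp = lim_{s→0} G(s) = 50/12 = 25/6.
e_ss = 1/(1 + Kp) = 1/(1 + 25/6) = 6/31 ≈ 0.1935.

e_ss = 0.1935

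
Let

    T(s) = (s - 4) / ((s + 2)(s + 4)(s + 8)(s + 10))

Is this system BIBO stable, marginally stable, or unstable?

The poles can be read from the denominator factors: s = -2, -4, -8, -10.
Since all poles lie strictly in the left half-plane, the system is stable.

stable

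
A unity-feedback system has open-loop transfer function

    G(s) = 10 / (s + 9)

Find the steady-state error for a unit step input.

e_ss = 0.4737

G(s) has no poles at the origin.
This is a Type 0 system. Kp = lim_{s→0} G(s) = 10/9.
e_ss = 1/(1 + Kp) = 1/(1 + 10/9) = 9/19 ≈ 0.4737.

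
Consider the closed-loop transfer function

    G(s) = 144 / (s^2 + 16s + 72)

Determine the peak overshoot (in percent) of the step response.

%OS ≈ 0.0138%

Comparing s^2 + 16s + 72 to s^2 + 2ζωₙs + ωₙ²: ωₙ = √72 ≈ 8.485 rad/s and ζ = 16/(2·√72) ≈ 0.9428.
%OS = 100·exp(−πζ/√(1−ζ²)) = 100·exp(−π·0.9428/√(1−0.9428²)) ≈ 0.0138%.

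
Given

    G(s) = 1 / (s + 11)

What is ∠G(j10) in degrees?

∠G(j10) ≈ -42.27°

At s = j10: numerator = 1, denominator = 11 + j10.
∠G = ∠num − ∠den = 0° − (42.274°) = -42.27°.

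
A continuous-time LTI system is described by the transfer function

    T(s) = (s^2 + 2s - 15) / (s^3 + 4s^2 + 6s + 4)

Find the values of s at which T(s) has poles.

The poles are the roots of the denominator s^3 + 4s^2 + 6s + 4 = 0.
Trying s = -2: the polynomial evaluates to 0, so (s + 2) is a factor.
Dividing out leaves s^2 + 2s + 2 = 0.
The quadratic formula then gives s = -1 ± 1j.

s = -1 ± j, -2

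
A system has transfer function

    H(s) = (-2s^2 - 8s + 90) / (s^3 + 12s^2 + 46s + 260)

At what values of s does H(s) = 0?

s = 5, -9

Set the numerator to zero: -2s^2 - 8s + 90 = 0, i.e. -2·(s^2 + 4s - 45) = 0.
Factoring: (s - 5)(s + 9) = 0.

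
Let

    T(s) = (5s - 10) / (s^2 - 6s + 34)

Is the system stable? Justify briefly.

The denominator s^2 - 6s + 34 factors as (s^2 - 6s + 34), giving poles at s = 3 ± 5j.
Since the pole(s) at s = 3 + 5j, 3 - 5j lie in the right half-plane, the system is unstable.

unstable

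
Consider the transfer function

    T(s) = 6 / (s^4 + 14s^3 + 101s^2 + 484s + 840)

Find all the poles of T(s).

s = -3, -2 + 6j, -2 - 6j, -7

The poles are the roots of the denominator s^4 + 14s^3 + 101s^2 + 484s + 840 = 0.
Trying s = -3: the polynomial evaluates to 0, so (s + 3) is a factor.
Dividing out leaves s^3 + 11s^2 + 68s + 280 = 0.
This factors further as (s^2 + 4s + 40)(s + 7) = 0.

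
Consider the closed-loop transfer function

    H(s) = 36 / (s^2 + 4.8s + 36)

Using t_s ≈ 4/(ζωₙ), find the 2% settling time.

Comparing s^2 + 4.8s + 36 to s^2 + 2ζωₙs + ωₙ²: ωₙ = 6 rad/s and ζ = 4.8/(2·6) = 0.4.
ζωₙ = 4.8/2 = 2.4, so t_s ≈ 4/(ζωₙ) = 4/2.4 ≈ 1.667 s.

t_s ≈ 1.667 s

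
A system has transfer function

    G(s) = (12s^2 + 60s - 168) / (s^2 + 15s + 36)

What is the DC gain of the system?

Set s = 0: G(0) = (-168) / (36) = -14/3.

G(0) = -14/3 ≈ -4.667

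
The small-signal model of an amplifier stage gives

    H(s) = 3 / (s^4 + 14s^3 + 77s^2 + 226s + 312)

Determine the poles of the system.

The poles are the roots of the denominator s^4 + 14s^3 + 77s^2 + 226s + 312 = 0.
Trying s = -6: the polynomial evaluates to 0, so (s + 6) is a factor.
Dividing out leaves s^3 + 8s^2 + 29s + 52 = 0.
This factors further as (s + 4)(s^2 + 4s + 13) = 0.

s = -6, -4, -2 + 3j, -2 - 3j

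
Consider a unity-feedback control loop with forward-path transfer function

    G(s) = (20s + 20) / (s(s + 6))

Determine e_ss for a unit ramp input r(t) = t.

e_ss = 0.3000

G(s) has one pole at the origin.
This is a Type 1 system. Kv = lim_{s→0} s·G(s) = 20/6 = 10/3.
e_ss = 1/Kv = 1/(10/3) = 3/10 ≈ 0.3000.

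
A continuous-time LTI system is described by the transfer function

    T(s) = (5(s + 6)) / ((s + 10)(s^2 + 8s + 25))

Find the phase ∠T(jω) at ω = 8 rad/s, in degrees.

At s = j8: numerator = 30 + j40, denominator = -902 + j328.
∠T = ∠num − ∠den = 53.130° − (160.02°) = -106.9°.

∠T(j8) ≈ -106.9°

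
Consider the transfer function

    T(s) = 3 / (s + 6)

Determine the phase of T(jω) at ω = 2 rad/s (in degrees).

At s = j2: numerator = 3, denominator = 6 + j2.
∠T = ∠num − ∠den = 0° − (18.435°) = -18.43°.

∠T(j2) ≈ -18.43°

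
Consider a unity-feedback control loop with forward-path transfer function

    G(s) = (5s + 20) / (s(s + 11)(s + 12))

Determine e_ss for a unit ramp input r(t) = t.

G(s) has one pole at the origin.
This is a Type 1 system. Kv = lim_{s→0} s·G(s) = 20/132 = 5/33.
e_ss = 1/Kv = 1/(5/33) = 33/5 ≈ 6.600.

e_ss = 6.600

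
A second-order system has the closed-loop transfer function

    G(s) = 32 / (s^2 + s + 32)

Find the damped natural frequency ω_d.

Comparing s^2 + s + 32 to s^2 + 2ζωₙs + ωₙ²: ωₙ = √32 ≈ 5.657 rad/s and ζ = 1/(2·√32) ≈ 0.08839.
ζωₙ = 1/2 = 0.5, so ω_d = ωₙ√(1−ζ²) = √(ωₙ² − (ζωₙ)²) = √(32 − 0.5²) = √31.75 ≈ 5.635 rad/s.

ω_d ≈ 5.635 rad/s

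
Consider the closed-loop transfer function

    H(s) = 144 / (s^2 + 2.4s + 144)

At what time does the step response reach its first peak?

Comparing s^2 + 2.4s + 144 to s^2 + 2ζωₙs + ωₙ²: ωₙ = 12 rad/s and ζ = 2.4/(2·12) = 0.1.
ζωₙ = 2.4/2 = 1.2, so ω_d = ωₙ√(1−ζ²) = √(ωₙ² − (ζωₙ)²) = √(144 − 1.2²) = √142.56 ≈ 11.94 rad/s.
t_p = π/ω_d = π/11.94 ≈ 0.2631 s.

t_p ≈ 0.2631 s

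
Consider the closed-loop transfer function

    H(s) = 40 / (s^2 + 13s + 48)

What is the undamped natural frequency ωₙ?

ωₙ ≈ 6.928 rad/s

Compare the denominator to the standard form s^2 + 2ζωₙs + ωₙ².
ωₙ² = 48, so ωₙ = √48 ≈ 6.928 rad/s.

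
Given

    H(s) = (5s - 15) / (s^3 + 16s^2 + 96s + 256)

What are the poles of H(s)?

s = -4 + 4j, -4 - 4j, -8

The poles are the roots of the denominator s^3 + 16s^2 + 96s + 256 = 0.
Trying s = -8: the polynomial evaluates to 0, so (s + 8) is a factor.
Dividing out leaves s^2 + 8s + 32 = 0.
The quadratic formula then gives s = -4 ± 4j.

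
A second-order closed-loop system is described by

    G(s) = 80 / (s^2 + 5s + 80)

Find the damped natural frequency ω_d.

Comparing s^2 + 5s + 80 to s^2 + 2ζωₙs + ωₙ²: ωₙ = √80 ≈ 8.944 rad/s and ζ = 5/(2·√80) ≈ 0.2795.
ζωₙ = 5/2 = 2.5, so ω_d = ωₙ√(1−ζ²) = √(ωₙ² − (ζωₙ)²) = √(80 − 2.5²) = √73.75 ≈ 8.588 rad/s.

ω_d ≈ 8.588 rad/s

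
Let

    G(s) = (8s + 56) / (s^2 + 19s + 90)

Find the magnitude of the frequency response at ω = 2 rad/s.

|G(j2)| ≈ 0.6194

Substitute s = j2: numerator = 56 + j16, denominator = 86 + j38.
|G(j2)| = |56 + j16| / |86 + j38| = 58.241 / 94.021 ≈ 0.6194.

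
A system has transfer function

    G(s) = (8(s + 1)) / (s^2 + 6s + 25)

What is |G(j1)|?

Substitute s = j1: numerator = 8 + j8, denominator = 24 + j6.
|G(j1)| = |8 + j8| / |24 + j6| = 11.314 / 24.739 ≈ 0.4573.

|G(j1)| ≈ 0.4573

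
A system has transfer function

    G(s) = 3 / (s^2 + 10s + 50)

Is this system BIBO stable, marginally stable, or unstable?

The denominator s^2 + 10s + 50 factors as (s^2 + 10s + 50), giving poles at s = -5 + 5j, -5 - 5j.
Since all poles lie strictly in the left half-plane, the system is stable.

stable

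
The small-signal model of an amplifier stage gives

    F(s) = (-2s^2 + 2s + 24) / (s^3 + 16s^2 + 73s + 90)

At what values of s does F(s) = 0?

Set the numerator to zero: -2s^2 + 2s + 24 = 0, i.e. -2·(s^2 - s - 12) = 0.
Factoring: (s + 3)(s - 4) = 0.

s = -3, 4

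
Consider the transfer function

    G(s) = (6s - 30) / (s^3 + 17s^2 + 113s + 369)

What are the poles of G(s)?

s = -4 ± 5j, -9

The poles are the roots of the denominator s^3 + 17s^2 + 113s + 369 = 0.
Trying s = -9: the polynomial evaluates to 0, so (s + 9) is a factor.
Dividing out leaves s^2 + 8s + 41 = 0.
The quadratic formula then gives s = -4 ± 5j.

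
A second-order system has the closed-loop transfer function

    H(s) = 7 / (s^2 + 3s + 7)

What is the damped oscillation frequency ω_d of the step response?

ω_d ≈ 2.179 rad/s

Comparing s^2 + 3s + 7 to s^2 + 2ζωₙs + ωₙ²: ωₙ = √7 ≈ 2.646 rad/s and ζ = 3/(2·√7) ≈ 0.5669.
ζωₙ = 3/2 = 1.5, so ω_d = ωₙ√(1−ζ²) = √(ωₙ² − (ζωₙ)²) = √(7 − 1.5²) = √4.75 ≈ 2.179 rad/s.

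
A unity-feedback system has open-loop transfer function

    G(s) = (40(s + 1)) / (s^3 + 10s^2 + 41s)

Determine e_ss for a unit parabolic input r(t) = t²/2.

G(s) has one pole at the origin.
This is a Type 1 system; Ka = lim_{s→0} s^2·G(s) = 0, so the steady-state error for a parabola input is infinite.

e_ss = ∞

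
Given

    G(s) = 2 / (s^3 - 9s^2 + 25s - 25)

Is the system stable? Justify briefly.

The denominator s^3 - 9s^2 + 25s - 25 factors as (s^2 - 4s + 5)(s - 5), giving poles at s = 2 ± j, 5.
Since the pole(s) at s = 2 + j, 2 - j, 5 lie in the right half-plane, the system is unstable.

unstable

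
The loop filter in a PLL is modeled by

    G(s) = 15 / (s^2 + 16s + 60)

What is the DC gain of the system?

Set s = 0: G(0) = (15) / (60) = 1/4.

G(0) = 1/4 ≈ 0.2500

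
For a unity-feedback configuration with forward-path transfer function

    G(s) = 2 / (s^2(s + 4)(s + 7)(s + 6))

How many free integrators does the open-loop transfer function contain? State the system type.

The denominator has 2 factors of s at the origin (free integrators), so this is a Type 2 system.

Type 2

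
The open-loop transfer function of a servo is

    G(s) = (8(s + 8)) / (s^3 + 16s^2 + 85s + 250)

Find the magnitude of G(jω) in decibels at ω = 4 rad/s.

Substitute s = j4: numerator = 64 + j32, denominator = -6 + j276.
|G(j4)| = |64 + j32| / |-6 + j276| = 71.554 / 276.07 ≈ 0.2592.
In decibels: 20·log₁₀(0.2592) ≈ -11.7 dB.

|G(j4)|_dB ≈ -11.7 dB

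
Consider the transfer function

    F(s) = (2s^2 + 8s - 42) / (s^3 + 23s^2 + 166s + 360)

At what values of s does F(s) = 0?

Set the numerator to zero: 2s^2 + 8s - 42 = 0, i.e. 2·(s^2 + 4s - 21) = 0.
Factoring: (s + 7)(s - 3) = 0.

s = -7, 3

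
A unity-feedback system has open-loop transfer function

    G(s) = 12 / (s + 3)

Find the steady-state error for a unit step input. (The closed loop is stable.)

e_ss = 0.2000

G(s) has no poles at the origin.
This is a Type 0 system. Kp = lim_{s→0} G(s) = 12/3 = 4.
e_ss = 1/(1 + Kp) = 1/(1 + 4) = 1/5 ≈ 0.2000.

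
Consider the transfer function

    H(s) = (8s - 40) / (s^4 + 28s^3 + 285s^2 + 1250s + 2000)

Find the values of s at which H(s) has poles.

s = -5, -5, -10, -8

The poles are the roots of the denominator s^4 + 28s^3 + 285s^2 + 1250s + 2000 = 0.
Trying s = -5: the polynomial evaluates to 0, so (s + 5) is a factor.
Dividing out leaves s^3 + 23s^2 + 170s + 400 = 0.
This factors further as (s + 5)(s + 10)(s + 8) = 0.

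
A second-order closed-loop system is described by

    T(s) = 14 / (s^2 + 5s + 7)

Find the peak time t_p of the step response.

t_p ≈ 3.628 s

Comparing s^2 + 5s + 7 to s^2 + 2ζωₙs + ωₙ²: ωₙ = √7 ≈ 2.646 rad/s and ζ = 5/(2·√7) ≈ 0.9449.
ζωₙ = 5/2 = 2.5, so ω_d = ωₙ√(1−ζ²) = √(ωₙ² − (ζωₙ)²) = √(7 − 2.5²) = √0.75 ≈ 0.8660 rad/s.
t_p = π/ω_d = π/0.8660 ≈ 3.628 s.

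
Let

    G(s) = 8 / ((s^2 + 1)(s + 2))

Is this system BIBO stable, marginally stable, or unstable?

marginally stable

The poles can be read from the denominator factors: s = ±j, -2.
Since the simple pole(s) at s = j, -j lie on the jω-axis with none in the right half-plane, the system is marginally stable.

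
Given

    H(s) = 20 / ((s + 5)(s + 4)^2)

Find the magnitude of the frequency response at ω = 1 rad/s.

Substitute s = j1: numerator = 20, denominator = 67 + j55.
|H(j1)| = |20| / |67 + j55| = 20 / 86.683 ≈ 0.2307.

|H(j1)| ≈ 0.2307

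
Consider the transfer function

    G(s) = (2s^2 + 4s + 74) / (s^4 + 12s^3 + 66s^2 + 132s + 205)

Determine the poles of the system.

The poles are the roots of the denominator s^4 + 12s^3 + 66s^2 + 132s + 205 = 0.
No real roots exist; factor into two real quadratics: (s^2 + 2s + 5)(s^2 + 10s + 41) = 0.
Each quadratic gives a conjugate pair via the quadratic formula.

s = -1 ± 2j, -5 ± 4j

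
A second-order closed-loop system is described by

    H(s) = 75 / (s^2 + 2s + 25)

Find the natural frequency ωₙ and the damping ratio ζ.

Compare the denominator to the standard form s^2 + 2ζωₙs + ωₙ².
ωₙ² = 25, so ωₙ = 5 rad/s.
2ζωₙ = 2, so ζ = 2/(2·5) = 0.2.

ωₙ = 5 rad/s, ζ = 0.2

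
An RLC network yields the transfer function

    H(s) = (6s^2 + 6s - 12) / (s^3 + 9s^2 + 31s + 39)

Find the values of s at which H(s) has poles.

s = -3 + 2j, -3 - 2j, -3

The poles are the roots of the denominator s^3 + 9s^2 + 31s + 39 = 0.
Trying s = -3: the polynomial evaluates to 0, so (s + 3) is a factor.
Dividing out leaves s^2 + 6s + 13 = 0.
The quadratic formula then gives s = -3 ± 2j.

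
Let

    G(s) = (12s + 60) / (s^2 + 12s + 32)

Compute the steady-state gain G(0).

G(0) = 15/8 ≈ 1.875

Set s = 0: G(0) = (60) / (32) = 15/8.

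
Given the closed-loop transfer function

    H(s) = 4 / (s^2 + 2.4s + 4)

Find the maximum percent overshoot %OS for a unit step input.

Comparing s^2 + 2.4s + 4 to s^2 + 2ζωₙs + ωₙ²: ωₙ = 2 rad/s and ζ = 2.4/(2·2) = 0.6.
%OS = 100·exp(−πζ/√(1−ζ²)) = 100·exp(−π·0.6/√(1−0.6²)) ≈ 9.48%.

%OS ≈ 9.48%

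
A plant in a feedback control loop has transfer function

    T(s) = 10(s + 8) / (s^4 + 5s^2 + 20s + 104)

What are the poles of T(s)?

The poles are the roots of the denominator s^4 + 5s^2 + 20s + 104 = 0.
No real roots exist; factor into two real quadratics: (s^2 - 4s + 13)(s^2 + 4s + 8) = 0.
Each quadratic gives a conjugate pair via the quadratic formula.

s = 2 ± 3j, -2 ± 2j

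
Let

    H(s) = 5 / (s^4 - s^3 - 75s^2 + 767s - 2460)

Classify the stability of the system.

unstable

The denominator s^4 - s^3 - 75s^2 + 767s - 2460 factors as (s^2 - 8s + 41)(s - 5)(s + 12), giving poles at s = 4 + 5j, 4 - 5j, 5, -12.
Since the pole(s) at s = 4 ± 5j, 5 lie in the right half-plane, the system is unstable.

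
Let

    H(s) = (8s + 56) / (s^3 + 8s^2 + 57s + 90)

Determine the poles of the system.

The poles are the roots of the denominator s^3 + 8s^2 + 57s + 90 = 0.
Trying s = -2: the polynomial evaluates to 0, so (s + 2) is a factor.
Dividing out leaves s^2 + 6s + 45 = 0.
The quadratic formula then gives s = -3 ± 6j.

s = -3 + 6j, -3 - 6j, -2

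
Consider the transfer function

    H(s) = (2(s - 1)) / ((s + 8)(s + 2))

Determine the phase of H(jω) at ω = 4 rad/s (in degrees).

At s = j4: numerator = -2 + j8, denominator = j40.
∠H = ∠num − ∠den = 104.04° − (90°) = 14.04°.

∠H(j4) ≈ 14.04°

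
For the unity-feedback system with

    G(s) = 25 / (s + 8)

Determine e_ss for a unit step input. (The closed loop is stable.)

G(s) has no poles at the origin.
This is a Type 0 system. Kp = lim_{s→0} G(s) = 25/8.
e_ss = 1/(1 + Kp) = 1/(1 + 25/8) = 8/33 ≈ 0.2424.

e_ss = 0.2424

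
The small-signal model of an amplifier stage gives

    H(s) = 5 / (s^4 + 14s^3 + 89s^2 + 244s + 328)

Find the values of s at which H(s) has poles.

The poles are the roots of the denominator s^4 + 14s^3 + 89s^2 + 244s + 328 = 0.
No real roots exist; factor into two real quadratics: (s^2 + 4s + 8)(s^2 + 10s + 41) = 0.
Each quadratic gives a conjugate pair via the quadratic formula.

s = -2 + 2j, -2 - 2j, -5 + 4j, -5 - 4j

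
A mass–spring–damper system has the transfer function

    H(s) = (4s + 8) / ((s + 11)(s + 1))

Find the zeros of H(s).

s = -2

Set the numerator to zero: 4s + 8 = 0, i.e. 4·(s + 2) = 0.
So s = -2.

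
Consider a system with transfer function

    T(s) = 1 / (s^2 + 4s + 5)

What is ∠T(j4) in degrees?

∠T(j4) ≈ -124.5°

At s = j4: numerator = 1, denominator = -11 + j16.
∠T = ∠num − ∠den = 0° − (124.51°) = -124.5°.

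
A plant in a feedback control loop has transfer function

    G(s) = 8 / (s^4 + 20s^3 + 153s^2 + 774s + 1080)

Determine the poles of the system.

s = -3 + 6j, -3 - 6j, -12, -2

The poles are the roots of the denominator s^4 + 20s^3 + 153s^2 + 774s + 1080 = 0.
Trying s = -12: the polynomial evaluates to 0, so (s + 12) is a factor.
Dividing out leaves s^3 + 8s^2 + 57s + 90 = 0.
This factors further as (s^2 + 6s + 45)(s + 2) = 0.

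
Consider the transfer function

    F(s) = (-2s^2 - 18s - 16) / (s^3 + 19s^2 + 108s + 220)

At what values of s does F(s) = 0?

s = -1, -8

Set the numerator to zero: -2s^2 - 18s - 16 = 0, i.e. -2·(s^2 + 9s + 8) = 0.
Factoring: (s + 1)(s + 8) = 0.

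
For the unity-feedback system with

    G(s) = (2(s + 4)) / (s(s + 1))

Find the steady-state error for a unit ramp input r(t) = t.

G(s) has one pole at the origin.
This is a Type 1 system. Kv = lim_{s→0} s·G(s) = 8/1.
e_ss = 1/Kv = 1/(8) = 1/8 ≈ 0.1250.

e_ss = 0.1250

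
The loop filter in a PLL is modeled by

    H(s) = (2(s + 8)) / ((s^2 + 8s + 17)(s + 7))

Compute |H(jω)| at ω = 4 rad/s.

|H(j4)| ≈ 0.06930

Substitute s = j4: numerator = 16 + j8, denominator = -121 + j228.
|H(j4)| = |16 + j8| / |-121 + j228| = 17.889 / 258.12 ≈ 0.06930.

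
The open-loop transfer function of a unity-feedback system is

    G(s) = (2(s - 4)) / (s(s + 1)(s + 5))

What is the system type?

The denominator has 1 factor of s at the origin (free integrator), so this is a Type 1 system.

Type 1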